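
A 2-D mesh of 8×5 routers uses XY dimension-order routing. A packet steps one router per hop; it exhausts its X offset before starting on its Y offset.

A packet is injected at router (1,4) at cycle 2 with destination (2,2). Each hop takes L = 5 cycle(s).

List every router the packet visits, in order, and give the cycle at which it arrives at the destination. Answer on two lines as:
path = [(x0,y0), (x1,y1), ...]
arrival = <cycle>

src (1,4)  cyc=2
E→(2,4)  cyc=7
S→(2,3)  cyc=12
S→(2,2)  cyc=17

path = [(1,4), (2,4), (2,3), (2,2)]
arrival = 17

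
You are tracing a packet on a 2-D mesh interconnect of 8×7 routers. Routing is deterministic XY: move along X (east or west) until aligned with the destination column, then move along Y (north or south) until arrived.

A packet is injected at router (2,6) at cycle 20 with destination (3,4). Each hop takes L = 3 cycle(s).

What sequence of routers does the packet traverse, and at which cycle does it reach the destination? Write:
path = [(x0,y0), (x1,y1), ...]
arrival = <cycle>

path = [(2,6), (3,6), (3,5), (3,4)]
arrival = 29

#0 — 2,6 | c20
#1 — 3,6 | c23 | E
#2 — 3,5 | c26 | S
#3 — 3,4 | c29 | S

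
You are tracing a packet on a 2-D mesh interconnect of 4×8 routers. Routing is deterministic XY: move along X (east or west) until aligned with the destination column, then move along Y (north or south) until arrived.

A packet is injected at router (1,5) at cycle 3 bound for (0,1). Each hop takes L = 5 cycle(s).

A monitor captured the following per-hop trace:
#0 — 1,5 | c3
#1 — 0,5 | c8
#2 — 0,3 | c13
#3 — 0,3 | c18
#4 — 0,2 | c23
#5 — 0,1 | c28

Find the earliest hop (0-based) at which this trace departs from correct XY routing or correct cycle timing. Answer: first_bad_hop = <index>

first_bad_hop = 2

  1: Δx=-1 Δy=+0 Δt=5 [ok]
  2: Δx=+0 Δy=-2 Δt=5 [BAD: non-unit step]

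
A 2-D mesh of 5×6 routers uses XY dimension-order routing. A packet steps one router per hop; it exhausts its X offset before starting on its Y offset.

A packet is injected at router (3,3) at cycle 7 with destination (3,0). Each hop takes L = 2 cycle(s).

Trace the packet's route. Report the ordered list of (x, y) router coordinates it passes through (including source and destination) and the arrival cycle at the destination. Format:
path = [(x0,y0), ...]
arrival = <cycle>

t=7: at (3,3)
t=9: at (3,2) after S
t=11: at (3,1) after S
t=13: at (3,0) after S

path = [(3,3), (3,2), (3,1), (3,0)]
arrival = 13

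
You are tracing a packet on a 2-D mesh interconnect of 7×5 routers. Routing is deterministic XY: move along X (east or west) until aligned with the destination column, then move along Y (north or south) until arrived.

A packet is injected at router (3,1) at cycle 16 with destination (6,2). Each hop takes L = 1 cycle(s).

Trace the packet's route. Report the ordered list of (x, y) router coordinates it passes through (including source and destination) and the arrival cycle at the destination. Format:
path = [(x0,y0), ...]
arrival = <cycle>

src (3,1)  cyc=16
E→(4,1)  cyc=17
E→(5,1)  cyc=18
E→(6,1)  cyc=19
N→(6,2)  cyc=20

path = [(3,1), (4,1), (5,1), (6,1), (6,2)]
arrival = 20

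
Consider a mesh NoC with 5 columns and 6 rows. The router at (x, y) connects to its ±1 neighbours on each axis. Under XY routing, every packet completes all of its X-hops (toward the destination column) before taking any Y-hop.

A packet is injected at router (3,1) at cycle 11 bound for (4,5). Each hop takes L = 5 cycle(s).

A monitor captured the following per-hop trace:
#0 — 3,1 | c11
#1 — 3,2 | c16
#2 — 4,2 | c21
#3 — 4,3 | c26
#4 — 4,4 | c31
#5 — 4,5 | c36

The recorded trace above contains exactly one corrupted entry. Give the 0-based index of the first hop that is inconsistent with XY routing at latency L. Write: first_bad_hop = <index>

hop 1: step (+0,+1), +5 cyc — BAD: Y-move but x=3≠4

first_bad_hop = 1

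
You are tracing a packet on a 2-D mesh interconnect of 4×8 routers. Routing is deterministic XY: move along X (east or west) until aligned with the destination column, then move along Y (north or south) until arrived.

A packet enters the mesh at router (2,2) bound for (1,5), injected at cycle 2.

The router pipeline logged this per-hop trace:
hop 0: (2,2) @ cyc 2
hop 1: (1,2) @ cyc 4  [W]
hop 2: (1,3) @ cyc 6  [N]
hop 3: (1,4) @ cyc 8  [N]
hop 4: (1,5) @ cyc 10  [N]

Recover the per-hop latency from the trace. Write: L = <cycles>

L = 2

cyc[1] − cyc[0] = 4 − 2 = 2.
Per-hop latency L = Δcyc = 2.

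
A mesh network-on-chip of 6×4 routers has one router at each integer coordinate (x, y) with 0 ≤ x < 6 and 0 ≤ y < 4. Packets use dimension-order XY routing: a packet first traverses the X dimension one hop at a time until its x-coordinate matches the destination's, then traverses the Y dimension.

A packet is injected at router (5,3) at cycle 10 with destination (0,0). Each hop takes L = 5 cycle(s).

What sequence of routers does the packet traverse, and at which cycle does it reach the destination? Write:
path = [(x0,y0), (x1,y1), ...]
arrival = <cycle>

hop 0: (5,3) @ cyc 10
hop 1: (4,3) @ cyc 15  [W]
hop 2: (3,3) @ cyc 20  [W]
hop 3: (2,3) @ cyc 25  [W]
hop 4: (1,3) @ cyc 30  [W]
hop 5: (0,3) @ cyc 35  [W]
hop 6: (0,2) @ cyc 40  [S]
hop 7: (0,1) @ cyc 45  [S]
hop 8: (0,0) @ cyc 50  [S]

path = [(5,3), (4,3), (3,3), (2,3), (1,3), (0,3), (0,2), (0,1), (0,0)]
arrival = 50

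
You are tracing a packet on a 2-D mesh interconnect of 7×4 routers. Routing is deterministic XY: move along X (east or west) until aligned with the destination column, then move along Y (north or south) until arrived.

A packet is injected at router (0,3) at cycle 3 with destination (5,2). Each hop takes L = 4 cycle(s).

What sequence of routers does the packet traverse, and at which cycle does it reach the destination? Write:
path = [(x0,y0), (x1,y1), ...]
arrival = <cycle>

path = [(0,3), (1,3), (2,3), (3,3), (4,3), (5,3), (5,2)]
arrival = 27

  0. router=(0,3) cycle=3 (inject)
  1. router=(1,3) cycle=7 dir=E
  2. router=(2,3) cycle=11 dir=E
  3. router=(3,3) cycle=15 dir=E
  4. router=(4,3) cycle=19 dir=E
  5. router=(5,3) cycle=23 dir=E
  6. router=(5,2) cycle=27 dir=S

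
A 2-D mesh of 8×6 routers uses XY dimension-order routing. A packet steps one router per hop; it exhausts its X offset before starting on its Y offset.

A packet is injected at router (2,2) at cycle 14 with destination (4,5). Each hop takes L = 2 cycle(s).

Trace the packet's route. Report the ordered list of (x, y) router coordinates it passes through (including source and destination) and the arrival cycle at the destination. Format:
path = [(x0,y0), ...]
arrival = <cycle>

t=14: at (2,2)
t=16: at (3,2) after E
t=18: at (4,2) after E
t=20: at (4,3) after N
t=22: at (4,4) after N
t=24: at (4,5) after N

path = [(2,2), (3,2), (4,2), (4,3), (4,4), (4,5)]
arrival = 24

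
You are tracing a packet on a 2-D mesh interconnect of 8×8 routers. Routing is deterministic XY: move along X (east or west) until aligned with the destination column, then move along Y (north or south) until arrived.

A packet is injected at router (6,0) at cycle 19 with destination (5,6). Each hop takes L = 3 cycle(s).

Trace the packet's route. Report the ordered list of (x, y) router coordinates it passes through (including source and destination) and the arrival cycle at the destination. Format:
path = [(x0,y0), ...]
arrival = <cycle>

path = [(6,0), (5,0), (5,1), (5,2), (5,3), (5,4), (5,5), (5,6)]
arrival = 40

[0] x=6 y=0 t=19
[1] x=5 y=0 t=22 →W
[2] x=5 y=1 t=25 →N
[3] x=5 y=2 t=28 →N
[4] x=5 y=3 t=31 →N
[5] x=5 y=4 t=34 →N
[6] x=5 y=5 t=37 →N
[7] x=5 y=6 t=40 →N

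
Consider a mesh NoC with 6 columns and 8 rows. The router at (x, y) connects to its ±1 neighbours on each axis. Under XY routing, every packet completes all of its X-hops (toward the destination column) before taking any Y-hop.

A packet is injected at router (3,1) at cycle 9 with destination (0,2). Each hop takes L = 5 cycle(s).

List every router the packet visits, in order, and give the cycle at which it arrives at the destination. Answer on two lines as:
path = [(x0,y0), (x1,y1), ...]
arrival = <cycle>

path = [(3,1), (2,1), (1,1), (0,1), (0,2)]
arrival = 29

t=9: at (3,1)
t=14: at (2,1) after W
t=19: at (1,1) after W
t=24: at (0,1) after W
t=29: at (0,2) after N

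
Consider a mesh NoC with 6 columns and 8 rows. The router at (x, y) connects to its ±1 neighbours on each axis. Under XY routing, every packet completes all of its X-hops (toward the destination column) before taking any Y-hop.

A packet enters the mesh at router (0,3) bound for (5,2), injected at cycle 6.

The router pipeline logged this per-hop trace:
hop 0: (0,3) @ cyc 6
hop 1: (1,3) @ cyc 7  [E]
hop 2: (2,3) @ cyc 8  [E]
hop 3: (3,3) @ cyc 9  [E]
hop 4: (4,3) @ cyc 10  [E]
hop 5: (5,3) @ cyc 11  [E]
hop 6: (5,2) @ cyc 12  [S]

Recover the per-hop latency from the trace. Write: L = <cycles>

L = 1

From hop 0 (6) to hop 1 (7): +1 cycles.
Each hop adds L, hence L = 1.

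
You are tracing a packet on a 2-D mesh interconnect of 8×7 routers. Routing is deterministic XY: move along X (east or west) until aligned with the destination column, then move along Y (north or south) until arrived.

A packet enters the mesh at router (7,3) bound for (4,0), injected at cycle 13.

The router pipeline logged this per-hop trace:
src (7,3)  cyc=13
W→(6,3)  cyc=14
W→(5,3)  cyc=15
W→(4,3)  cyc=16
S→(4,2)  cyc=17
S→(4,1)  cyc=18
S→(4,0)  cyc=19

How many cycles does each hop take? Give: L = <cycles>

cyc[1] − cyc[0] = 14 − 13 = 1.
Per-hop latency L = Δcyc = 1.

L = 1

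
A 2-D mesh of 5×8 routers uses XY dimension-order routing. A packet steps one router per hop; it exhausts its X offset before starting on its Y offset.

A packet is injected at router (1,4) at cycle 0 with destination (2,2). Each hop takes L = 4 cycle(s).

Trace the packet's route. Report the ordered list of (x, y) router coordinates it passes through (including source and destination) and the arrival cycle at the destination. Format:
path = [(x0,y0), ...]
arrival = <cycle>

path = [(1,4), (2,4), (2,3), (2,2)]
arrival = 12

#0 — 1,4 | c0
#1 — 2,4 | c4 | E
#2 — 2,3 | c8 | S
#3 — 2,2 | c12 | S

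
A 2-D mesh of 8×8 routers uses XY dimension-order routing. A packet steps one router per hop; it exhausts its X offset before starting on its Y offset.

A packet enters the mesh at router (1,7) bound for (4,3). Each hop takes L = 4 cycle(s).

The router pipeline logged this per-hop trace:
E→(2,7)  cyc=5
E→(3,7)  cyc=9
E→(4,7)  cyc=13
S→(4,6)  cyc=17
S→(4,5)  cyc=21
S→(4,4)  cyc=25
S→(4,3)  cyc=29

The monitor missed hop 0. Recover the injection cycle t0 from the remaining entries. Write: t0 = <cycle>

The first recorded entry is hop 1 at cycle 5.
So t0 = 5 − 1·4 = 1.

t0 = 1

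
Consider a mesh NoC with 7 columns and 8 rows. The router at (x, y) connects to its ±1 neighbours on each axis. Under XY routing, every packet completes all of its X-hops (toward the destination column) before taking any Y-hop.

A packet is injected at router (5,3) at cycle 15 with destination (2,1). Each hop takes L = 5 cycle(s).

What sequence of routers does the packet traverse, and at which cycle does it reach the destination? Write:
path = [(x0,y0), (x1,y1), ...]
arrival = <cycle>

[0] x=5 y=3 t=15
[1] x=4 y=3 t=20 →W
[2] x=3 y=3 t=25 →W
[3] x=2 y=3 t=30 →W
[4] x=2 y=2 t=35 →S
[5] x=2 y=1 t=40 →S

path = [(5,3), (4,3), (3,3), (2,3), (2,2), (2,1)]
arrival = 40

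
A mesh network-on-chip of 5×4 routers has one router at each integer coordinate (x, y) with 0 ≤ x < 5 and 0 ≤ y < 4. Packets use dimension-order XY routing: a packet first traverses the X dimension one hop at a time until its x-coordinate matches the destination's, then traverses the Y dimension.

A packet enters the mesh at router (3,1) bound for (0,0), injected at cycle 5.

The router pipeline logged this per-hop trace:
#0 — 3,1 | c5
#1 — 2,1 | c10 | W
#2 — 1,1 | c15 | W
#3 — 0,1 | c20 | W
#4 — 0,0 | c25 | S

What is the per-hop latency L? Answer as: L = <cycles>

Between hops 0 and 1 the cycle counter advances 10 − 5 = 5.
Per-hop latency L = Δcyc = 5.

L = 5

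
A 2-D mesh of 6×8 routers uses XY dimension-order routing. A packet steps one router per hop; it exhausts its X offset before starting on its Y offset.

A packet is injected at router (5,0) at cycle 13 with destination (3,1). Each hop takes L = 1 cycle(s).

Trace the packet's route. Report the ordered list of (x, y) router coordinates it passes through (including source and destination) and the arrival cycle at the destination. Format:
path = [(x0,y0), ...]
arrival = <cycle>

[0] x=5 y=0 t=13
[1] x=4 y=0 t=14 →W
[2] x=3 y=0 t=15 →W
[3] x=3 y=1 t=16 →N

path = [(5,0), (4,0), (3,0), (3,1)]
arrival = 16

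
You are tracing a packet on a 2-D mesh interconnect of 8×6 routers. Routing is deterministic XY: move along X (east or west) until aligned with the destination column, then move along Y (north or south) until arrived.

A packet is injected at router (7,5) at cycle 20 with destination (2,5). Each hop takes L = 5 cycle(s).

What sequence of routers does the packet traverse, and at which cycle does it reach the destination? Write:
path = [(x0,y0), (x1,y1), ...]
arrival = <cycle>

path = [(7,5), (6,5), (5,5), (4,5), (3,5), (2,5)]
arrival = 45

src (7,5)  cyc=20
W→(6,5)  cyc=25
W→(5,5)  cyc=30
W→(4,5)  cyc=35
W→(3,5)  cyc=40
W→(2,5)  cyc=45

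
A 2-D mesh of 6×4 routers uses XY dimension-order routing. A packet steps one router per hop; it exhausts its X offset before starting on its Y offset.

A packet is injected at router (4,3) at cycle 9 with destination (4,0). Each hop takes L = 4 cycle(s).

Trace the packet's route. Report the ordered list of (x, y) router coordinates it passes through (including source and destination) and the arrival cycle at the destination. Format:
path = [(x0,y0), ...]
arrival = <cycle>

path = [(4,3), (4,2), (4,1), (4,0)]
arrival = 21

t=9: at (4,3)
t=13: at (4,2) after S
t=17: at (4,1) after S
t=21: at (4,0) after S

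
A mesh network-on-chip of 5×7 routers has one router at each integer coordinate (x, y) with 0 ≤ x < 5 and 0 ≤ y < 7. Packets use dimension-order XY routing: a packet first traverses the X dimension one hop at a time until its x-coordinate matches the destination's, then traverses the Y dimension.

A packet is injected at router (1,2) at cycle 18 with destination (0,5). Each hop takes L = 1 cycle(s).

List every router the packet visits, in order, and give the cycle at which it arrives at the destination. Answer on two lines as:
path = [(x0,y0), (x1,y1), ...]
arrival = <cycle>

src (1,2)  cyc=18
W→(0,2)  cyc=19
N→(0,3)  cyc=20
N→(0,4)  cyc=21
N→(0,5)  cyc=22

path = [(1,2), (0,2), (0,3), (0,4), (0,5)]
arrival = 22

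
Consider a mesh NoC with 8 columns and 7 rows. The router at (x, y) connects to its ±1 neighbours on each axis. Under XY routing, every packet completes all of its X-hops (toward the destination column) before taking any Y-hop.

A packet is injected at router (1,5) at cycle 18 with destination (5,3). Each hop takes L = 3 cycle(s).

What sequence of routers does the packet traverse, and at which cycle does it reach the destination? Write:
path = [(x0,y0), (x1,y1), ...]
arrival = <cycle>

src (1,5)  cyc=18
E→(2,5)  cyc=21
E→(3,5)  cyc=24
E→(4,5)  cyc=27
E→(5,5)  cyc=30
S→(5,4)  cyc=33
S→(5,3)  cyc=36

path = [(1,5), (2,5), (3,5), (4,5), (5,5), (5,4), (5,3)]
arrival = 36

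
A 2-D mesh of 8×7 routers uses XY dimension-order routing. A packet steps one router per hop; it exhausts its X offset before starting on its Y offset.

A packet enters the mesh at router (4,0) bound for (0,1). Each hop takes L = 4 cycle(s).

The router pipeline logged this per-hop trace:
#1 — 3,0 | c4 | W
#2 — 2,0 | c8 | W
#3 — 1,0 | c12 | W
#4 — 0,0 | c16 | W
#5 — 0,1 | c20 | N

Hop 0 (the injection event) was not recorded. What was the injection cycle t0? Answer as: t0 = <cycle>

cyc[1] = 4 and cyc[k] = t0 + k·L for every k.
Subtract one hop: t0 = 4 − 4 = 0.

t0 = 0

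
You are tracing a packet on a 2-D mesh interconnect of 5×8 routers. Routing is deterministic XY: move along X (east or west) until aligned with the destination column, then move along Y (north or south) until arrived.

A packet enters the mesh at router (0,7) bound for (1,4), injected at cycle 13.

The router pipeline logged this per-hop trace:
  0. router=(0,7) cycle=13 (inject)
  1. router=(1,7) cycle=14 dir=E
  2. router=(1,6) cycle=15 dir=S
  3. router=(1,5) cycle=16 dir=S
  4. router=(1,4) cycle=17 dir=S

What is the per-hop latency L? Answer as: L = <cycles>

From hop 0 (13) to hop 1 (14): +1 cycles.
One hop costs L cycles, so L = 1.

L = 1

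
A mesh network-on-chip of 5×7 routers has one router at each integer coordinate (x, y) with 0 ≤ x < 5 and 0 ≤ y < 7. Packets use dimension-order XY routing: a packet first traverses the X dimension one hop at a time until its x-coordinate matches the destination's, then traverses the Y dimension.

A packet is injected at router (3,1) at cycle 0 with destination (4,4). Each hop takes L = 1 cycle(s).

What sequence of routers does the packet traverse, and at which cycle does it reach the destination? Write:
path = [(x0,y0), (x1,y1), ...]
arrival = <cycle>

path = [(3,1), (4,1), (4,2), (4,3), (4,4)]
arrival = 4

hop 0: (3,1) @ cyc 0
hop 1: (4,1) @ cyc 1  [E]
hop 2: (4,2) @ cyc 2  [N]
hop 3: (4,3) @ cyc 3  [N]
hop 4: (4,4) @ cyc 4  [N]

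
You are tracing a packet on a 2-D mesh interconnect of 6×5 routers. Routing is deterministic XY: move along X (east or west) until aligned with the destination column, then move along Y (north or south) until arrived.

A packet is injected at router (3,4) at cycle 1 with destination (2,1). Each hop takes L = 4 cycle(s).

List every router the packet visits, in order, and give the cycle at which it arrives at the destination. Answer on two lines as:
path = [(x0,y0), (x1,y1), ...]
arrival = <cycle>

path = [(3,4), (2,4), (2,3), (2,2), (2,1)]
arrival = 17

  0. router=(3,4) cycle=1 (inject)
  1. router=(2,4) cycle=5 dir=W
  2. router=(2,3) cycle=9 dir=S
  3. router=(2,2) cycle=13 dir=S
  4. router=(2,1) cycle=17 dir=S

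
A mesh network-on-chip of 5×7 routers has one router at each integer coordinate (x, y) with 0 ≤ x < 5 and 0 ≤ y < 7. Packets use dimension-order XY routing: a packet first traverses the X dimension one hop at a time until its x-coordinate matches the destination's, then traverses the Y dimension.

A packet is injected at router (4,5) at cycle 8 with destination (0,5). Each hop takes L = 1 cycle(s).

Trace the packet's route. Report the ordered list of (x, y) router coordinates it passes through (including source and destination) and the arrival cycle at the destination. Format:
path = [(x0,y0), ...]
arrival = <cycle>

t=8: at (4,5)
t=9: at (3,5) after W
t=10: at (2,5) after W
t=11: at (1,5) after W
t=12: at (0,5) after W

path = [(4,5), (3,5), (2,5), (1,5), (0,5)]
arrival = 12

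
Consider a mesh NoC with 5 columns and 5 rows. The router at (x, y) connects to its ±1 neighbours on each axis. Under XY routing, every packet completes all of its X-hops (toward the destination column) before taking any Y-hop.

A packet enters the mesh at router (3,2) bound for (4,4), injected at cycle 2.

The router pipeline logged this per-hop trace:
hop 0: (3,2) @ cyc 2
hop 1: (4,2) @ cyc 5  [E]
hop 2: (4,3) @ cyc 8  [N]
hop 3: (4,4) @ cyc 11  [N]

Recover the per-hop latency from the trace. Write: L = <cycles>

L = 3

From hop 0 (2) to hop 1 (5): +3 cycles.
That increment is L by definition: L = 3.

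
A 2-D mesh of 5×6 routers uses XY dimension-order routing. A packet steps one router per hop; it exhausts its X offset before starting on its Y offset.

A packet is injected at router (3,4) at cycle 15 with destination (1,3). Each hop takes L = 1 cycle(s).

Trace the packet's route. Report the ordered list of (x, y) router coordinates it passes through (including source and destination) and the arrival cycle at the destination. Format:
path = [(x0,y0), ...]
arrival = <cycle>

t=15: at (3,4)
t=16: at (2,4) after W
t=17: at (1,4) after W
t=18: at (1,3) after S

path = [(3,4), (2,4), (1,4), (1,3)]
arrival = 18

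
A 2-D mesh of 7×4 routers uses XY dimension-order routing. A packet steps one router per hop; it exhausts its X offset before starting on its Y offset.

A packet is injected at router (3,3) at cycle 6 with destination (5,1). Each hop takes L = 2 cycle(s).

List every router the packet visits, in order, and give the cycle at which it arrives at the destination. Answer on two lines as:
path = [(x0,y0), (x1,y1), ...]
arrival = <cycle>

  0. router=(3,3) cycle=6 (inject)
  1. router=(4,3) cycle=8 dir=E
  2. router=(5,3) cycle=10 dir=E
  3. router=(5,2) cycle=12 dir=S
  4. router=(5,1) cycle=14 dir=S

path = [(3,3), (4,3), (5,3), (5,2), (5,1)]
arrival = 14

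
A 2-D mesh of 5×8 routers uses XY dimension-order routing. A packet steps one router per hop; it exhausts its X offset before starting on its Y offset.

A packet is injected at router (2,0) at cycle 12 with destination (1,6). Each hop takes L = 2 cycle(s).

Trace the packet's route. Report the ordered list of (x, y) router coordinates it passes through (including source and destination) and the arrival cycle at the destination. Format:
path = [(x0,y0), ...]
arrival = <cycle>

t=12: at (2,0)
t=14: at (1,0) after W
t=16: at (1,1) after N
t=18: at (1,2) after N
t=20: at (1,3) after N
t=22: at (1,4) after N
t=24: at (1,5) after N
t=26: at (1,6) after N

path = [(2,0), (1,0), (1,1), (1,2), (1,3), (1,4), (1,5), (1,6)]
arrival = 26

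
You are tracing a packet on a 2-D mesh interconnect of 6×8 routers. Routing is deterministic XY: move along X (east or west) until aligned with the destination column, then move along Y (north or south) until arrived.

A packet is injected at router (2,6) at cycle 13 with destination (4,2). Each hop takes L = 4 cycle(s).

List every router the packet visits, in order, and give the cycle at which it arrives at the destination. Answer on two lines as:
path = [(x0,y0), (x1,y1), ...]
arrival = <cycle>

path = [(2,6), (3,6), (4,6), (4,5), (4,4), (4,3), (4,2)]
arrival = 37

  0. router=(2,6) cycle=13 (inject)
  1. router=(3,6) cycle=17 dir=E
  2. router=(4,6) cycle=21 dir=E
  3. router=(4,5) cycle=25 dir=S
  4. router=(4,4) cycle=29 dir=S
  5. router=(4,3) cycle=33 dir=S
  6. router=(4,2) cycle=37 dir=S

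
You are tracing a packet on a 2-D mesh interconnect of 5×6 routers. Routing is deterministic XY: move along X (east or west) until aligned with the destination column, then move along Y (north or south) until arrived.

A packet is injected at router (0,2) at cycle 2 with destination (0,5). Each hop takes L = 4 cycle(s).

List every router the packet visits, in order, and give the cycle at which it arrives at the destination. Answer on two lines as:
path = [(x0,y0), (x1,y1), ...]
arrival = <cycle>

  0. router=(0,2) cycle=2 (inject)
  1. router=(0,3) cycle=6 dir=N
  2. router=(0,4) cycle=10 dir=N
  3. router=(0,5) cycle=14 dir=N

path = [(0,2), (0,3), (0,4), (0,5)]
arrival = 14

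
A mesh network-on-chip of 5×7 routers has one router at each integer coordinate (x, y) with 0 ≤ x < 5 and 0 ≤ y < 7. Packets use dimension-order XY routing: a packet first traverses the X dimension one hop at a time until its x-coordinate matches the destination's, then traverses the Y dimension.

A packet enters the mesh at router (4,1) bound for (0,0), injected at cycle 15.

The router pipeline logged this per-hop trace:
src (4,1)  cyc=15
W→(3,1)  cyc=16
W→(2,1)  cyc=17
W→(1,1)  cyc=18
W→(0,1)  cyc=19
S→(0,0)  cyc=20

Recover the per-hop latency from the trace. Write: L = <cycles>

L = 1

Between hops 0 and 1 the cycle counter advances 16 − 15 = 1.
Each hop adds L, hence L = 1.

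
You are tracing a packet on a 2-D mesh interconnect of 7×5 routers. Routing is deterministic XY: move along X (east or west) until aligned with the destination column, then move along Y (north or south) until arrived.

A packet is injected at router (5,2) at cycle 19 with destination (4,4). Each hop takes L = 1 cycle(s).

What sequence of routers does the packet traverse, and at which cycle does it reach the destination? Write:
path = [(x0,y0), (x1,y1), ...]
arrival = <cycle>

path = [(5,2), (4,2), (4,3), (4,4)]
arrival = 22

src (5,2)  cyc=19
W→(4,2)  cyc=20
N→(4,3)  cyc=21
N→(4,4)  cyc=22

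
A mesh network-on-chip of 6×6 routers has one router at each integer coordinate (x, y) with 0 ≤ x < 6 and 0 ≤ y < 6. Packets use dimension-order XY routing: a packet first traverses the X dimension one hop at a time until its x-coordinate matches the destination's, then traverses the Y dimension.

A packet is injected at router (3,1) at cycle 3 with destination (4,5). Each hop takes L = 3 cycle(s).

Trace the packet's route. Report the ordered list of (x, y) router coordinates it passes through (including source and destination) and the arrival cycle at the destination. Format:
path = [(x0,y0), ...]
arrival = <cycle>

path = [(3,1), (4,1), (4,2), (4,3), (4,4), (4,5)]
arrival = 18

[0] x=3 y=1 t=3
[1] x=4 y=1 t=6 →E
[2] x=4 y=2 t=9 →N
[3] x=4 y=3 t=12 →N
[4] x=4 y=4 t=15 →N
[5] x=4 y=5 t=18 →N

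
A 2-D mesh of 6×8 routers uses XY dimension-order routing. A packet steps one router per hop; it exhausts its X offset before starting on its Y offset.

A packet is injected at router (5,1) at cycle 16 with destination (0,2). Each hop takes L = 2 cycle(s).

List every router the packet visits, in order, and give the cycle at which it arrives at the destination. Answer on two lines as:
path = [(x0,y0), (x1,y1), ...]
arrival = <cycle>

hop 0: (5,1) @ cyc 16
hop 1: (4,1) @ cyc 18  [W]
hop 2: (3,1) @ cyc 20  [W]
hop 3: (2,1) @ cyc 22  [W]
hop 4: (1,1) @ cyc 24  [W]
hop 5: (0,1) @ cyc 26  [W]
hop 6: (0,2) @ cyc 28  [N]

path = [(5,1), (4,1), (3,1), (2,1), (1,1), (0,1), (0,2)]
arrival = 28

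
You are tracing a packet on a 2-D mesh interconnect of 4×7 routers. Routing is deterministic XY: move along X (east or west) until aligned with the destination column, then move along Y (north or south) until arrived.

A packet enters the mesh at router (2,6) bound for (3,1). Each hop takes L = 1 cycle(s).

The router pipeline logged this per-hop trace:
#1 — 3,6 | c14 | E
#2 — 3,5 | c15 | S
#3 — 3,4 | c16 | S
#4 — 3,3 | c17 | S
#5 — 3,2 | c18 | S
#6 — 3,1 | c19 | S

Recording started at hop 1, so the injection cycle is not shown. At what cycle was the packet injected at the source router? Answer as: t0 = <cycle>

t0 = 13

The first recorded entry is hop 1 at cycle 14.
Subtract one hop: t0 = 14 − 1 = 13.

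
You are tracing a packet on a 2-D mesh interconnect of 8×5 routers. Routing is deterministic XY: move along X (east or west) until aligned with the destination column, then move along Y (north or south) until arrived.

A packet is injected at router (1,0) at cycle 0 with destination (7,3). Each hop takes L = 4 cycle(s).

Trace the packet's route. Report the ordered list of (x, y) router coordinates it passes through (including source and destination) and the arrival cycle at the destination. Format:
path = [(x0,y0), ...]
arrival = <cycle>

#0 — 1,0 | c0
#1 — 2,0 | c4 | E
#2 — 3,0 | c8 | E
#3 — 4,0 | c12 | E
#4 — 5,0 | c16 | E
#5 — 6,0 | c20 | E
#6 — 7,0 | c24 | E
#7 — 7,1 | c28 | N
#8 — 7,2 | c32 | N
#9 — 7,3 | c36 | N

path = [(1,0), (2,0), (3,0), (4,0), (5,0), (6,0), (7,0), (7,1), (7,2), (7,3)]
arrival = 36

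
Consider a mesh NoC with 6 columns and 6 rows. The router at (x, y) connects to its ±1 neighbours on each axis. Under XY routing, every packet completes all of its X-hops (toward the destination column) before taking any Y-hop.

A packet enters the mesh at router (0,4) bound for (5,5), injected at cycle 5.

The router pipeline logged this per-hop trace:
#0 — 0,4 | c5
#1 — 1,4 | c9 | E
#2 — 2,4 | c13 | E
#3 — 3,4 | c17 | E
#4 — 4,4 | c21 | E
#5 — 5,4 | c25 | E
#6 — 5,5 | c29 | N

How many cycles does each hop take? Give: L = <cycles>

cyc[1] − cyc[0] = 9 − 5 = 4.
One hop costs L cycles, so L = 4.

L = 4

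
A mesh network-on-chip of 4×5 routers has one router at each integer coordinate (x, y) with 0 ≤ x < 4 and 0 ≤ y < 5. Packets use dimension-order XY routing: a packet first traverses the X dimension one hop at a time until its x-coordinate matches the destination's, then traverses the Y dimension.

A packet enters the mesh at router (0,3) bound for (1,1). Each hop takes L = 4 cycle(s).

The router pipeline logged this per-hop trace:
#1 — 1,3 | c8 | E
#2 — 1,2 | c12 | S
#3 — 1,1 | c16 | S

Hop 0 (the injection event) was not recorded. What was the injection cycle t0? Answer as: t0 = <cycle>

Hop 1 reached at cycle 8; hop k is at t0 + k·L.
Therefore t0 = 8 − L = 4.

t0 = 4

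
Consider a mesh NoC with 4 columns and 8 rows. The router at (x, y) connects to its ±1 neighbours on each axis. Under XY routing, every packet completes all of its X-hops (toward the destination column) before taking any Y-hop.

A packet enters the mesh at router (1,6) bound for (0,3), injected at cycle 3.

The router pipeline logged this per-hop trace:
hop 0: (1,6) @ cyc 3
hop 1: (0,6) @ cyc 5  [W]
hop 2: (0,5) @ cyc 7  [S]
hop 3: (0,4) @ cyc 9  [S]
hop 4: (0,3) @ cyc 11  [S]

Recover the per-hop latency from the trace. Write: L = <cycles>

Δcyc across hop 0→1: 5 − 3 = 2.
Per-hop latency L = Δcyc = 2.

L = 2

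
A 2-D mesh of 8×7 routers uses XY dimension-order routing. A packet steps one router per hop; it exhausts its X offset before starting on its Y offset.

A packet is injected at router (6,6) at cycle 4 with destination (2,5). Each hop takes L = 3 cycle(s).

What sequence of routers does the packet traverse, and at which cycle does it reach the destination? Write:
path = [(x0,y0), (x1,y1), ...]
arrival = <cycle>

path = [(6,6), (5,6), (4,6), (3,6), (2,6), (2,5)]
arrival = 19

src (6,6)  cyc=4
W→(5,6)  cyc=7
W→(4,6)  cyc=10
W→(3,6)  cyc=13
W→(2,6)  cyc=16
S→(2,5)  cyc=19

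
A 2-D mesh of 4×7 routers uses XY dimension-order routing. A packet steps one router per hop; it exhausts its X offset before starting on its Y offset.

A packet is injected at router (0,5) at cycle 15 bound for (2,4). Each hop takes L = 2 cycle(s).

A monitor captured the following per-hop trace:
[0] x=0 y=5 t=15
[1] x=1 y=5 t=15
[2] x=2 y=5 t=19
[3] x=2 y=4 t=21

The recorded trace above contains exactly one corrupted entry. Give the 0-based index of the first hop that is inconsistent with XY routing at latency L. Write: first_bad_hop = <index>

first_bad_hop = 1

  1: Δx=+1 Δy=+0 Δt=0 [BAD: Δcyc=0≠L]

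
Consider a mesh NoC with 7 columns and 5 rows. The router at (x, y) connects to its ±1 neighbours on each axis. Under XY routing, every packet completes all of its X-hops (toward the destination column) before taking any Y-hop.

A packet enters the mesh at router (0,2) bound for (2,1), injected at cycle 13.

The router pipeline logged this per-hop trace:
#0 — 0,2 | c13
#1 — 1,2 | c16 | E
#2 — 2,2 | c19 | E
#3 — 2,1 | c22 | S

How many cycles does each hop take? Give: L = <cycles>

From hop 0 (13) to hop 1 (16): +3 cycles.
Per-hop latency L = Δcyc = 3.

L = 3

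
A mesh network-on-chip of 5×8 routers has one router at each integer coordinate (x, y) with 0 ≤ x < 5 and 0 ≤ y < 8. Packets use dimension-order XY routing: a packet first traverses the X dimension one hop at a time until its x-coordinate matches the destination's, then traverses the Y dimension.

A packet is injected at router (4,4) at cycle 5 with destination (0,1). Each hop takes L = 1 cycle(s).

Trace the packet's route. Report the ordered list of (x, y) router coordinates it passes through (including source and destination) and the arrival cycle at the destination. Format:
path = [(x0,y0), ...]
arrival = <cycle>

src (4,4)  cyc=5
W→(3,4)  cyc=6
W→(2,4)  cyc=7
W→(1,4)  cyc=8
W→(0,4)  cyc=9
S→(0,3)  cyc=10
S→(0,2)  cyc=11
S→(0,1)  cyc=12

path = [(4,4), (3,4), (2,4), (1,4), (0,4), (0,3), (0,2), (0,1)]
arrival = 12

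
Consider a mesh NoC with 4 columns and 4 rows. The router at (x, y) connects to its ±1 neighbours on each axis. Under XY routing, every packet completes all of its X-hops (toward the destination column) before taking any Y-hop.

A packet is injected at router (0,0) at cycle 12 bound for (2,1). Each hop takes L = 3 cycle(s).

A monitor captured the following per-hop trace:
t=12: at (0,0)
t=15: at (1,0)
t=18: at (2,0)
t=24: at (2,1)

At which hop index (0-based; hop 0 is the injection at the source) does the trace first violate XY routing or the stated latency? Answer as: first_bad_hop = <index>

first_bad_hop = 3

  1: Δx=+1 Δy=+0 Δt=3 [ok]
  2: Δx=+1 Δy=+0 Δt=3 [ok]
  3: Δx=+0 Δy=+1 Δt=6 [BAD: Δcyc=6≠L]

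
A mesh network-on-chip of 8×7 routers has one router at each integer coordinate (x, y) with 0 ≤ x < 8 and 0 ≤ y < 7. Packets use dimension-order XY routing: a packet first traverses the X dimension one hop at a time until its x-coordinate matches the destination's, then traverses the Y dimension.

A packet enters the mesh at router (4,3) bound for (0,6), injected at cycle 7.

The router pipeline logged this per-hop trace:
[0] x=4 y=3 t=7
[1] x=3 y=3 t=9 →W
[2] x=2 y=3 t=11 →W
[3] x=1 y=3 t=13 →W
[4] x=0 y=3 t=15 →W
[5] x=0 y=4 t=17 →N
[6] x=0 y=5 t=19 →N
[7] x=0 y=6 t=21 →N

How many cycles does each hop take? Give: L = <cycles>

L = 2

From hop 0 (7) to hop 1 (9): +2 cycles.
That increment is L by definition: L = 2.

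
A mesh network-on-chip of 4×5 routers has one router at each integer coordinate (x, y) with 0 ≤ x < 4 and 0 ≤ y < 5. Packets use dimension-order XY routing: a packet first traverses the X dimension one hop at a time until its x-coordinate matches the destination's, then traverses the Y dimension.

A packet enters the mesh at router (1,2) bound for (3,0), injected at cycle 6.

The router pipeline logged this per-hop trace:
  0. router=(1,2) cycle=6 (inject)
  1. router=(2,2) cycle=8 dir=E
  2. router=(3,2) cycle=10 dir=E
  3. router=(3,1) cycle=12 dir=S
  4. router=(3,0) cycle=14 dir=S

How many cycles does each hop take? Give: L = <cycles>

Δcyc across hop 0→1: 8 − 6 = 2.
Each hop adds L, hence L = 2.

L = 2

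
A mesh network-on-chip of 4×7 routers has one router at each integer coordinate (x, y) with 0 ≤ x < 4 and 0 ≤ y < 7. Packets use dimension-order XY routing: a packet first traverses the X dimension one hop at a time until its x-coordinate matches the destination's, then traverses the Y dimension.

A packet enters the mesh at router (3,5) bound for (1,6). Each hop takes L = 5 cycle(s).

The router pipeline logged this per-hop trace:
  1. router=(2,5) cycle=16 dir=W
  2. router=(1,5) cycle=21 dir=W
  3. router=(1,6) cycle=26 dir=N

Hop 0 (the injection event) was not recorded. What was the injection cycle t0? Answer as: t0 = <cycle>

At hop 1 the cycle is 16; in general cyc_k = t0 + kL.
Therefore t0 = 16 − L = 11.

t0 = 11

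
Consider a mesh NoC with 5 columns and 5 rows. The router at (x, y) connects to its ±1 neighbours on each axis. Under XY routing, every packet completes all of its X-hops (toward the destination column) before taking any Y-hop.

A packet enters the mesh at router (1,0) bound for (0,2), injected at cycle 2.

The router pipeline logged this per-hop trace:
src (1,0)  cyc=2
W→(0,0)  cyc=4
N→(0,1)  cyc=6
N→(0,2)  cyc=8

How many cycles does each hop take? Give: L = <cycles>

L = 2

cyc[1] − cyc[0] = 4 − 2 = 2.
That increment is L by definition: L = 2.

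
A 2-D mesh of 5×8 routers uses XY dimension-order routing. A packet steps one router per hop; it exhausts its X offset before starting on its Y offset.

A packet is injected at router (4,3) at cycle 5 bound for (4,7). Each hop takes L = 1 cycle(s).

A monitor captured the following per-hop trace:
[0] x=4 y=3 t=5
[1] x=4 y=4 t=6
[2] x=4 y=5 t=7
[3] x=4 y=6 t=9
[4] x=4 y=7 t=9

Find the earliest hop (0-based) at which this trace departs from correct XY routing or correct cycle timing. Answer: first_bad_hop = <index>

first_bad_hop = 3

  1: Δx=+0 Δy=+1 Δt=1 [ok]
  2: Δx=+0 Δy=+1 Δt=1 [ok]
  3: Δx=+0 Δy=+1 Δt=2 [BAD: Δcyc=2≠L]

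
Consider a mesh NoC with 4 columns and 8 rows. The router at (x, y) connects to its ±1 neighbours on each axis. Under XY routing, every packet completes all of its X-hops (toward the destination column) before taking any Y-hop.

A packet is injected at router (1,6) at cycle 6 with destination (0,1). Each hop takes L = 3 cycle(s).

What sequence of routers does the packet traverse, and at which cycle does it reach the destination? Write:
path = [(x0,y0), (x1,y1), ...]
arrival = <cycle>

t=6: at (1,6)
t=9: at (0,6) after W
t=12: at (0,5) after S
t=15: at (0,4) after S
t=18: at (0,3) after S
t=21: at (0,2) after S
t=24: at (0,1) after S

path = [(1,6), (0,6), (0,5), (0,4), (0,3), (0,2), (0,1)]
arrival = 24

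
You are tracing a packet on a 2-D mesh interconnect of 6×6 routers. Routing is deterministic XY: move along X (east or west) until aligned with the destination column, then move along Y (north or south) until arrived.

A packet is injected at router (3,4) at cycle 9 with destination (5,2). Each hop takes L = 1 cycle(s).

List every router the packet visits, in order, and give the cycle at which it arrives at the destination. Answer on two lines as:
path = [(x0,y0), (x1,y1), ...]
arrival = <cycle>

path = [(3,4), (4,4), (5,4), (5,3), (5,2)]
arrival = 13

hop 0: (3,4) @ cyc 9
hop 1: (4,4) @ cyc 10  [E]
hop 2: (5,4) @ cyc 11  [E]
hop 3: (5,3) @ cyc 12  [S]
hop 4: (5,2) @ cyc 13  [S]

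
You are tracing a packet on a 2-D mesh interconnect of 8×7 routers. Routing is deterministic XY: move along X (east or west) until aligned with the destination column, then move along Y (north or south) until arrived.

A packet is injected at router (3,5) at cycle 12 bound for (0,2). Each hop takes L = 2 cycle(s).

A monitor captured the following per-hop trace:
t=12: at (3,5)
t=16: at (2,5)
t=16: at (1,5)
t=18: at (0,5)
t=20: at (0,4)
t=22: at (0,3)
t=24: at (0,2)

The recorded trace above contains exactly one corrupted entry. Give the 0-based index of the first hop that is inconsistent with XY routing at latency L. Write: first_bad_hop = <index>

first_bad_hop = 1

[1] (-1,+0) / 4c ⇒ BAD: Δcyc=4≠L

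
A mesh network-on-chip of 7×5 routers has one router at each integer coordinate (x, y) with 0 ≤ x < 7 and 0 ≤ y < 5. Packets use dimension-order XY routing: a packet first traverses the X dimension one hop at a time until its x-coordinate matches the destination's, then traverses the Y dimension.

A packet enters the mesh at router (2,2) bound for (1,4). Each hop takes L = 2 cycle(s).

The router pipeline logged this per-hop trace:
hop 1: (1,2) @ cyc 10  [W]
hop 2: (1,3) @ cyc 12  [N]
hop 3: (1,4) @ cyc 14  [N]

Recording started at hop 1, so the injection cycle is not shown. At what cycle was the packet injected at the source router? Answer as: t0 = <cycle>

t0 = 8

The first recorded entry is hop 1 at cycle 10.
So t0 = 10 − 1·2 = 8.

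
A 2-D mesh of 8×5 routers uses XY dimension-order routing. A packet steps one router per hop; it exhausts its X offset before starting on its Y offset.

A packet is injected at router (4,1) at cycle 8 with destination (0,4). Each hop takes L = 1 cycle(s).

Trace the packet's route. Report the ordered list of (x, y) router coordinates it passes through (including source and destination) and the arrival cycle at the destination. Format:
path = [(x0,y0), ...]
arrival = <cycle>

[0] x=4 y=1 t=8
[1] x=3 y=1 t=9 →W
[2] x=2 y=1 t=10 →W
[3] x=1 y=1 t=11 →W
[4] x=0 y=1 t=12 →W
[5] x=0 y=2 t=13 →N
[6] x=0 y=3 t=14 →N
[7] x=0 y=4 t=15 →N

path = [(4,1), (3,1), (2,1), (1,1), (0,1), (0,2), (0,3), (0,4)]
arrival = 15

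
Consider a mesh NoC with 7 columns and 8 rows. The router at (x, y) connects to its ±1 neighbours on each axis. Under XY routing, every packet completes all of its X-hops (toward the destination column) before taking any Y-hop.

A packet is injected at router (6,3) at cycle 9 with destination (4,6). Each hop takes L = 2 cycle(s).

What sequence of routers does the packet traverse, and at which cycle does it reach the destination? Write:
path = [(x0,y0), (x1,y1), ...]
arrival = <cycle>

hop 0: (6,3) @ cyc 9
hop 1: (5,3) @ cyc 11  [W]
hop 2: (4,3) @ cyc 13  [W]
hop 3: (4,4) @ cyc 15  [N]
hop 4: (4,5) @ cyc 17  [N]
hop 5: (4,6) @ cyc 19  [N]

path = [(6,3), (5,3), (4,3), (4,4), (4,5), (4,6)]
arrival = 19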